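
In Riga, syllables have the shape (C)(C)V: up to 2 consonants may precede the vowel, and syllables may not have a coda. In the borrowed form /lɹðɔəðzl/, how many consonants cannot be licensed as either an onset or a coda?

The consonants /l/, /ð/, /z/, /l/ cannot be parsed into a legal (C)(C)V syllable (no codas are permitted; onsets may contain at most 2 consonants).

4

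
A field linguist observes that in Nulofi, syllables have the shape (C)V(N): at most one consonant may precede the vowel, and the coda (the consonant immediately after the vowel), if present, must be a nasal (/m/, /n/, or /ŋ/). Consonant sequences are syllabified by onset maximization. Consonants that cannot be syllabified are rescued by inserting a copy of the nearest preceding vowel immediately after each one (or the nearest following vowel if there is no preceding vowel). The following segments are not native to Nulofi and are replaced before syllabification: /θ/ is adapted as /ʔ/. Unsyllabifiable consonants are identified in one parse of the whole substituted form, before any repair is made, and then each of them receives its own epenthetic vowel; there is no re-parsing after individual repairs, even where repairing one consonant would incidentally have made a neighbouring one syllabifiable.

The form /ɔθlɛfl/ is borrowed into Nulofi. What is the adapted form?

Substitution: /θ/ → /ʔ/, giving /ɔʔlɛfl/.
Under (C)V(N), the unsyllabifiable consonants are /ʔ/, /f/, /l/ (only a nasal (/m/, /n/, or /ŋ/) is licensed in coda position; onsets are limited to one consonant).
Epenthesis after each stranded consonant: /ʔ/ → /ʔɔ/, /f/ → /fɛ/, /l/ → /lɛ/.

ɔʔɔlɛfɛlɛ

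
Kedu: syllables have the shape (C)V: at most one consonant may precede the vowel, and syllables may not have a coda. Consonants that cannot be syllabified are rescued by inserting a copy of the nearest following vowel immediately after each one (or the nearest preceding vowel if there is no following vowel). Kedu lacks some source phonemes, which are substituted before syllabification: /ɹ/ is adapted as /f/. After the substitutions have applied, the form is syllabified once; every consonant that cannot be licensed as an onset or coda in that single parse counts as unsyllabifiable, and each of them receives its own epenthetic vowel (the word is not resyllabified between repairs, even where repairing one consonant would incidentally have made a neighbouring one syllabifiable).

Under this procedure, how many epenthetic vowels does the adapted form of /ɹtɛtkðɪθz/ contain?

After substitution the input is /ftɛtkðɪθz/.
The unsyllabifiable consonants are /f/, /t/, /k/, /θ/, /z/; each receives one epenthetic vowel.

5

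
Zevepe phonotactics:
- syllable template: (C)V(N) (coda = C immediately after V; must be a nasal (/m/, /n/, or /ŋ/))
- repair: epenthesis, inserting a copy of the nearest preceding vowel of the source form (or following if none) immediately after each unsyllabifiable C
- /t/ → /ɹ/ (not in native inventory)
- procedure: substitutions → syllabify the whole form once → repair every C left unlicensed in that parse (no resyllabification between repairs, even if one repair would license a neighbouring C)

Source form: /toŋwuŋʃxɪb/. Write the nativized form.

Substitution: /t/ → /ɹ/, giving /ɹoŋwuŋʃxɪb/.
Syllabifying with onset maximization leaves /ʃ/, /b/ stranded (only a nasal (/m/, /n/, or /ŋ/) is licensed in coda position; onsets are limited to one consonant).
Inserting the epenthetic vowel yields /ʃ/ → /ʃu/, /b/ → /bɪ/.

ɹoŋwuŋʃuxɪbɪ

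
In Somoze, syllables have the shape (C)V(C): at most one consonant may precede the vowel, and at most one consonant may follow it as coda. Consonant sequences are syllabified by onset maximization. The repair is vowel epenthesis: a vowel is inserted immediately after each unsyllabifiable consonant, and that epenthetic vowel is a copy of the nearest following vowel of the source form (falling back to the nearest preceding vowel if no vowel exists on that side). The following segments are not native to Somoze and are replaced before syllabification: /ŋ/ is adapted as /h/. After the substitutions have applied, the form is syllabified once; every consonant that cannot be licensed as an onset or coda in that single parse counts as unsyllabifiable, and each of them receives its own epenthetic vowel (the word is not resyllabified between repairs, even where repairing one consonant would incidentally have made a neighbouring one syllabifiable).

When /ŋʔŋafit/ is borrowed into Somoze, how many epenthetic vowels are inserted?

After substitution the input is /hʔhafit/.
The unsyllabifiable consonants are /h/, /ʔ/; each receives one epenthetic vowel.

2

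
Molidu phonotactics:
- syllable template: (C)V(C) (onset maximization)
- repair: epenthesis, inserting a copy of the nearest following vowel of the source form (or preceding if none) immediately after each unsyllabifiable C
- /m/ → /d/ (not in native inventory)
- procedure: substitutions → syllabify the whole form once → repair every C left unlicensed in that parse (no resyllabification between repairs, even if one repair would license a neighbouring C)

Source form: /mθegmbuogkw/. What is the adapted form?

deθegdubuogkowo

Substitution: /m/ → /d/, giving /dθegdbuogkw/.
The consonants /d/, /d/, /k/, /w/ cannot be parsed into a legal (C)V(C) syllable (at most one coda consonant is licensed; onsets are limited to one consonant).
Each unlicensed consonant becomes the onset of a new syllable: /d/ → /de/, /d/ → /du/, /k/ → /ko/, /w/ → /wo/.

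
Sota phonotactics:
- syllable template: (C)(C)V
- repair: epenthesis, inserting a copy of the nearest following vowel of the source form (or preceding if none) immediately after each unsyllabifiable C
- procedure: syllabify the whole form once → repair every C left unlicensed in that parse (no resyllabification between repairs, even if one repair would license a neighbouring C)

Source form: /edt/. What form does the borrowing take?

edete

Syllabifying with onset maximization leaves /d/, /t/ stranded (no codas are permitted; onsets may contain at most 2 consonants).
Each unlicensed consonant becomes the onset of a new syllable: /d/ → /de/, /t/ → /te/.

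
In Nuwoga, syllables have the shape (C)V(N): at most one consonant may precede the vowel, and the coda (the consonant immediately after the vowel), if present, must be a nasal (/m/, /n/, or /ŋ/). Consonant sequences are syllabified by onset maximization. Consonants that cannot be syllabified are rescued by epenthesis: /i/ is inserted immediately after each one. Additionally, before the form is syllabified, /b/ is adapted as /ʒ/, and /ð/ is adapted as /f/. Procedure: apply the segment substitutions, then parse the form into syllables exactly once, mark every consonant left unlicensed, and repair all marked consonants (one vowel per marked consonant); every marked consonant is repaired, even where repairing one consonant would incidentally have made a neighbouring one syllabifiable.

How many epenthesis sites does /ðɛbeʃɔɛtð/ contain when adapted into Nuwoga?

After substitution the input is /fɛʒeʃɔɛtf/.
The unsyllabifiable consonants are /t/, /f/; each receives one epenthetic vowel.

2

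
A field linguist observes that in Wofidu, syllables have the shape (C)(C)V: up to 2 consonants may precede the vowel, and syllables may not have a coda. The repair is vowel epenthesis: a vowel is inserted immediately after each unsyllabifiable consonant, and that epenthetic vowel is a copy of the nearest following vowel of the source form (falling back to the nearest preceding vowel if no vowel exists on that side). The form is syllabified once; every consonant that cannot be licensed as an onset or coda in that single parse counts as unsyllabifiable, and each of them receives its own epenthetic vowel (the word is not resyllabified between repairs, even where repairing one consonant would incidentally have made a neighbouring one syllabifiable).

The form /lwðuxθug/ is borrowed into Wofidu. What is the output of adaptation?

Under (C)(C)V, the unsyllabifiable consonants are /l/, /g/ (no codas are permitted; onsets may contain at most 2 consonants).
Inserting the epenthetic vowel yields /l/ → /lu/, /g/ → /gu/.

luwðuxθugu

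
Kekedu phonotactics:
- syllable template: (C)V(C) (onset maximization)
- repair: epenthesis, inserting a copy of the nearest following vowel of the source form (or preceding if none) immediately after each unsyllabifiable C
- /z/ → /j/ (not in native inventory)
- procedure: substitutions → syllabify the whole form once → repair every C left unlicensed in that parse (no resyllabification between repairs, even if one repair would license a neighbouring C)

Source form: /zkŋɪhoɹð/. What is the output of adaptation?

jɪkɪŋɪhoɹðo

Substitution: /z/ → /j/, giving /jkŋɪhoɹð/.
The consonants /j/, /k/, /ð/ cannot be parsed into a legal (C)V(C) syllable (at most one coda consonant is licensed; onsets are limited to one consonant).
Each unlicensed consonant becomes the onset of a new syllable: /j/ → /jɪ/, /k/ → /kɪ/, /ð/ → /ðo/.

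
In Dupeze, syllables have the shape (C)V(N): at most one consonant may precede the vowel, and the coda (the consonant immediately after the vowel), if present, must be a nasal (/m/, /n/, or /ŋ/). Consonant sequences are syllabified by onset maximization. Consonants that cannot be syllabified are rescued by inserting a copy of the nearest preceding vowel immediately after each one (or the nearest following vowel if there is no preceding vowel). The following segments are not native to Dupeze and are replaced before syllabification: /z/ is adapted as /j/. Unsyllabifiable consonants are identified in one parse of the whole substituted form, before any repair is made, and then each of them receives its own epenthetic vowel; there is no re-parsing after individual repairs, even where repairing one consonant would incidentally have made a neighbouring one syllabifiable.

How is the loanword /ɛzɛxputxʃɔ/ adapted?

Substitution: /z/ → /j/, giving /ɛjɛxputxʃɔ/.
Syllabifying with onset maximization leaves /x/, /t/, /x/ stranded (only a nasal (/m/, /n/, or /ŋ/) is licensed in coda position; onsets are limited to one consonant).
Each unlicensed consonant becomes the onset of a new syllable: /x/ → /xɛ/, /t/ → /tu/, /x/ → /xu/.

ɛjɛxɛputuxuʃɔ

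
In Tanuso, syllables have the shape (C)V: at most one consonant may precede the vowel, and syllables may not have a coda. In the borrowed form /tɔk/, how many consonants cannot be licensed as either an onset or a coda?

1

The consonants /k/ cannot be parsed into a legal (C)V syllable (no codas are permitted; onsets are limited to one consonant).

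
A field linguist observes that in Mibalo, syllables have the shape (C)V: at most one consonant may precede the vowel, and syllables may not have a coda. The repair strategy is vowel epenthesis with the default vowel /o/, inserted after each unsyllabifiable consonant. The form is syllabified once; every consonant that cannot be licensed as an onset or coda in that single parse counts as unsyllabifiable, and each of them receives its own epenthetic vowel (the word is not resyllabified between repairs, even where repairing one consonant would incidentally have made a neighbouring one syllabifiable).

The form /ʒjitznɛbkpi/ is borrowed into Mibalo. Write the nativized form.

ʒojitozonɛbokopi

Under (C)V, the unsyllabifiable consonants are /ʒ/, /t/, /z/, /b/, /k/ (no codas are permitted; onsets are limited to one consonant).
Each unlicensed consonant becomes the onset of a new syllable: /ʒ/ → /ʒo/, /t/ → /to/, /z/ → /zo/, /b/ → /bo/, /k/ → /ko/.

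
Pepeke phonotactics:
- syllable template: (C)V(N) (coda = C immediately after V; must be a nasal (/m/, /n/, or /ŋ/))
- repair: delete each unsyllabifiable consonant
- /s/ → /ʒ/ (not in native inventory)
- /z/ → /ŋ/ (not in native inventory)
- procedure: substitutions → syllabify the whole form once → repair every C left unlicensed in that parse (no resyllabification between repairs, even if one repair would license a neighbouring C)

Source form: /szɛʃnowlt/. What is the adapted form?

ŋɛno

Substitution: /s/ → /ʒ/, /z/ → /ŋ/, giving /ʒŋɛʃnowlt/.
Syllabifying with onset maximization leaves /ʒ/, /ʃ/, /w/, /l/, /t/ stranded (only a nasal (/m/, /n/, or /ŋ/) is licensed in coda position; onsets are limited to one consonant).
Each unlicensed consonant is deleted: /ʒ/, /ʃ/, /w/, /l/, /t/.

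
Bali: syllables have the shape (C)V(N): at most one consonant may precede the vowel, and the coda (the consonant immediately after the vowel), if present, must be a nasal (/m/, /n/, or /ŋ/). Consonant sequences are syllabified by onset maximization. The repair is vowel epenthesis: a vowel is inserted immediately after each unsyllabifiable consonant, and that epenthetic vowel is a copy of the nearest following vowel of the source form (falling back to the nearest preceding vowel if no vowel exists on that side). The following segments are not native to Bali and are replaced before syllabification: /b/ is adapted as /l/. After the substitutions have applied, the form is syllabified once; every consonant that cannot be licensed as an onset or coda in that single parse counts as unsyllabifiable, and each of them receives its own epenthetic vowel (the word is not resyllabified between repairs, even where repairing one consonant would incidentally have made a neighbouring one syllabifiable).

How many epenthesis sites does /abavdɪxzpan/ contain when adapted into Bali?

3

After substitution the input is /alavdɪxzpan/.
The unsyllabifiable consonants are /v/, /x/, /z/; each receives one epenthetic vowel.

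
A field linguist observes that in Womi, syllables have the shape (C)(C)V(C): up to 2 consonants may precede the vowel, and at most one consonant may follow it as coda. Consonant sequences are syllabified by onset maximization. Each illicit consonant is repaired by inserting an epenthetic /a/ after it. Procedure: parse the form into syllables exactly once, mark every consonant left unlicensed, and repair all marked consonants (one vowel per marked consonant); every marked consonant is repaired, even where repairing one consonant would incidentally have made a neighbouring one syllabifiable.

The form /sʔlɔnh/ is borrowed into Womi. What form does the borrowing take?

Syllabifying with onset maximization leaves /s/, /h/ stranded (at most one coda consonant is licensed; onsets may contain at most 2 consonants).
Inserting the epenthetic vowel yields /s/ → /sa/, /h/ → /ha/.

saʔlɔnha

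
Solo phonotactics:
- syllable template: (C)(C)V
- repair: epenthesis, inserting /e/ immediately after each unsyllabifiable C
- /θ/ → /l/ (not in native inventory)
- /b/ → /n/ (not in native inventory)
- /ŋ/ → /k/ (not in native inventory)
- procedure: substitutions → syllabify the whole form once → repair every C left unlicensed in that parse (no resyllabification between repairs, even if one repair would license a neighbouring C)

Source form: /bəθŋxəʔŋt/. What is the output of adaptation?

Substitution: /b/ → /n/, /θ/ → /l/, /ŋ/ → /k/, giving /nəlkxəʔkt/.
The consonants /l/, /ʔ/, /k/, /t/ cannot be parsed into a legal (C)(C)V syllable (no codas are permitted; onsets may contain at most 2 consonants).
Each unlicensed consonant becomes the onset of a new syllable: /l/ → /le/, /ʔ/ → /ʔe/, /k/ → /ke/, /t/ → /te/.

nəlekxəʔekete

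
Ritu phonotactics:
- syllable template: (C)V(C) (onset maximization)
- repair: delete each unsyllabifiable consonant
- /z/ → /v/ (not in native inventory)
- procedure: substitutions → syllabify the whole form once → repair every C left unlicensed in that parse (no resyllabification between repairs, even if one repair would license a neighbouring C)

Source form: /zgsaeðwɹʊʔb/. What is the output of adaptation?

Substitution: /z/ → /v/, giving /vgsaeðwɹʊʔb/.
Under (C)V(C), the unsyllabifiable consonants are /v/, /g/, /w/, /b/ (at most one coda consonant is licensed; onsets are limited to one consonant).
Each unlicensed consonant is deleted: /v/, /g/, /w/, /b/.

saeðɹʊʔ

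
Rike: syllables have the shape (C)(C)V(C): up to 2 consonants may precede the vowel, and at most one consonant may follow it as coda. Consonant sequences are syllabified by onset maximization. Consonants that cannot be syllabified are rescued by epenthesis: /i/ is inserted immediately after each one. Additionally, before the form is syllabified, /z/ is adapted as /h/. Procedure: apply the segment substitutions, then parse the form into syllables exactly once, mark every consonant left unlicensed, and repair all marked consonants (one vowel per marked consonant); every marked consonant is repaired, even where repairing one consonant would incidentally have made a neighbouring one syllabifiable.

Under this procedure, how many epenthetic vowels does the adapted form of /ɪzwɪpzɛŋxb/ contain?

2

After substitution the input is /ɪhwɪphɛŋxb/.
The unsyllabifiable consonants are /x/, /b/; each receives one epenthetic vowel.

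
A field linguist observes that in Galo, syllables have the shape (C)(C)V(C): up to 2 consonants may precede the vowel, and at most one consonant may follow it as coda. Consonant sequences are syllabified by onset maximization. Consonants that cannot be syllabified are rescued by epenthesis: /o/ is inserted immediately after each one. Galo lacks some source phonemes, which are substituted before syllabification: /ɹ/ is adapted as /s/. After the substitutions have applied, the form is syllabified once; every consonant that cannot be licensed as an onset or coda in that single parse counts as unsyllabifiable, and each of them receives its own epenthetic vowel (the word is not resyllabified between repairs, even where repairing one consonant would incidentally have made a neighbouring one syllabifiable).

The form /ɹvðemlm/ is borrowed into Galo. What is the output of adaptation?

sovðemlomo

Substitution: /ɹ/ → /s/, giving /svðemlm/.
Under (C)(C)V(C), the unsyllabifiable consonants are /s/, /l/, /m/ (at most one coda consonant is licensed; onsets may contain at most 2 consonants).
Epenthesis after each stranded consonant: /s/ → /so/, /l/ → /lo/, /m/ → /mo/.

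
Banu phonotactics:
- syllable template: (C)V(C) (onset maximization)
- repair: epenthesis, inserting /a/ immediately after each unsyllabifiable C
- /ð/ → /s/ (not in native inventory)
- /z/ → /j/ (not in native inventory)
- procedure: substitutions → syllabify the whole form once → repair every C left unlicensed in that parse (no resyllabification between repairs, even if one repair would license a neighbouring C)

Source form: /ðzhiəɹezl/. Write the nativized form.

sajahiəɹejla

Substitution: /ð/ → /s/, /z/ → /j/, giving /sjhiəɹejl/.
Under (C)V(C), the unsyllabifiable consonants are /s/, /j/, /l/ (at most one coda consonant is licensed; onsets are limited to one consonant).
Epenthesis after each stranded consonant: /s/ → /sa/, /j/ → /ja/, /l/ → /la/.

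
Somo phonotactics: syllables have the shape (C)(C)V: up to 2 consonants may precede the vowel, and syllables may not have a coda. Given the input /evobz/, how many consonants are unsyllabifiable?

2

Under (C)(C)V, the unsyllabifiable consonants are /b/, /z/ (no codas are permitted; onsets may contain at most 2 consonants).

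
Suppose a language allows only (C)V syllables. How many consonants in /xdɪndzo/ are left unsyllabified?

Syllabifying with onset maximization leaves /x/, /n/, /d/ stranded (no codas are permitted; onsets are limited to one consonant).

3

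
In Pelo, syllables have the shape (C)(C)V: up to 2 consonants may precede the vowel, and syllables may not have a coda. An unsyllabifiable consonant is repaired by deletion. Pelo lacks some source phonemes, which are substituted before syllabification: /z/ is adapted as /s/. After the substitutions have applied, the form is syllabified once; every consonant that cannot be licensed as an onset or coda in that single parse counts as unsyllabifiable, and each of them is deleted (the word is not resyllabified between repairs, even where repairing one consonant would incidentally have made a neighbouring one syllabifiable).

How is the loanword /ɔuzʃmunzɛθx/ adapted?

ɔuʃmunsɛ

Substitution: /z/ → /s/, giving /ɔusʃmunsɛθx/.
Under (C)(C)V, the unsyllabifiable consonants are /s/, /θ/, /x/ (no codas are permitted; onsets may contain at most 2 consonants).
Each unlicensed consonant is deleted: /s/, /θ/, /x/.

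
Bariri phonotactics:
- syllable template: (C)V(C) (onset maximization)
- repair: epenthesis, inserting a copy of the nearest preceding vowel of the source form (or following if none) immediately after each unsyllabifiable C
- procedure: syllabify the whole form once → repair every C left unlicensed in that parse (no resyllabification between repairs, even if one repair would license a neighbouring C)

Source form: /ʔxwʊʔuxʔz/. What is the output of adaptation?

ʔʊxʊwʊʔuxʔuzu

Syllabifying with onset maximization leaves /ʔ/, /x/, /ʔ/, /z/ stranded (at most one coda consonant is licensed; onsets are limited to one consonant).
Each unlicensed consonant becomes the onset of a new syllable: /ʔ/ → /ʔʊ/, /x/ → /xʊ/, /ʔ/ → /ʔu/, /z/ → /zu/.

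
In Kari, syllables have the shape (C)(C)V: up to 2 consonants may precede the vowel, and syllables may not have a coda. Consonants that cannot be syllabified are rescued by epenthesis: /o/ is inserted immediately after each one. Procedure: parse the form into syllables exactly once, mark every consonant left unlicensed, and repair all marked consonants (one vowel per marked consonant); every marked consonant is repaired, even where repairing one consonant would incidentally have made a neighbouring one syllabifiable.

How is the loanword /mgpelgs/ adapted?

mogpelogoso

Syllabifying with onset maximization leaves /m/, /l/, /g/, /s/ stranded (no codas are permitted; onsets may contain at most 2 consonants).
Each unlicensed consonant becomes the onset of a new syllable: /m/ → /mo/, /l/ → /lo/, /g/ → /go/, /s/ → /so/.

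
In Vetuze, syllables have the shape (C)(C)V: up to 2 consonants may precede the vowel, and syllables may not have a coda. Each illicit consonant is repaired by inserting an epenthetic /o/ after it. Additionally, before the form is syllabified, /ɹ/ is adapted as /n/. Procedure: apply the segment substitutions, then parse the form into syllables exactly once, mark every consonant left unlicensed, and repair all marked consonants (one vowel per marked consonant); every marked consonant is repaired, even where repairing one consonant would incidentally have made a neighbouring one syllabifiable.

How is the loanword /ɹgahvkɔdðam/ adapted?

ngahovkɔdðamo

Substitution: /ɹ/ → /n/, giving /ngahvkɔdðam/.
Under (C)(C)V, the unsyllabifiable consonants are /h/, /m/ (no codas are permitted; onsets may contain at most 2 consonants).
Inserting the epenthetic vowel yields /h/ → /ho/, /m/ → /mo/.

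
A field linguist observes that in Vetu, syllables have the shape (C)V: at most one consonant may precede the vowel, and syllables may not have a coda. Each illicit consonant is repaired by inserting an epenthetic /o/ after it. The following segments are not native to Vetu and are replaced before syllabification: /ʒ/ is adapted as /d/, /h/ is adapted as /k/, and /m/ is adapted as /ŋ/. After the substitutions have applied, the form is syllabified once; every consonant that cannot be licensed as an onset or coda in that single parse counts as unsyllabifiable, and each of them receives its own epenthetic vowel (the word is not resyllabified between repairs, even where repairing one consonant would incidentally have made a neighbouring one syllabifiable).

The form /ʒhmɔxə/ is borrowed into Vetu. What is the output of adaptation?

Substitution: /ʒ/ → /d/, /h/ → /k/, /m/ → /ŋ/, giving /dkŋɔxə/.
The consonants /d/, /k/ cannot be parsed into a legal (C)V syllable (no codas are permitted; onsets are limited to one consonant).
Epenthesis after each stranded consonant: /d/ → /do/, /k/ → /ko/.

dokoŋɔxə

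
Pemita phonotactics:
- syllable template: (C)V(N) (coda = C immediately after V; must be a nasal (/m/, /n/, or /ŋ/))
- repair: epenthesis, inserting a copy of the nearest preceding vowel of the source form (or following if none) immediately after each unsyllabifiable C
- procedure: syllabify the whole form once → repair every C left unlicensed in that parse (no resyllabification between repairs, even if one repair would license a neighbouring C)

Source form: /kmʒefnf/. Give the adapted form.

The consonants /k/, /m/, /f/, /n/, /f/ cannot be parsed into a legal (C)V(N) syllable (only a nasal (/m/, /n/, or /ŋ/) is licensed in coda position; onsets are limited to one consonant).
Each unlicensed consonant becomes the onset of a new syllable: /k/ → /ke/, /m/ → /me/, /f/ → /fe/, /n/ → /ne/, /f/ → /fe/.

kemeʒefenefe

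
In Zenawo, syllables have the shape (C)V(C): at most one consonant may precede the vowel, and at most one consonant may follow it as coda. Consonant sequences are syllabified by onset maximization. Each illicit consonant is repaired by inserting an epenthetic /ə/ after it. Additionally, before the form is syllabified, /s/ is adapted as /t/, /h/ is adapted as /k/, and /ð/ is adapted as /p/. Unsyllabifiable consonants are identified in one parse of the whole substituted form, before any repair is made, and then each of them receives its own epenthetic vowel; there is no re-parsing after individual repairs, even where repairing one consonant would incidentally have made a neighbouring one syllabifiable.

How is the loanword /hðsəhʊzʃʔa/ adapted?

kəpətəkʊzʃəʔa

Substitution: /h/ → /k/, /ð/ → /p/, /s/ → /t/, giving /kptəkʊzʃʔa/.
The consonants /k/, /p/, /ʃ/ cannot be parsed into a legal (C)V(C) syllable (at most one coda consonant is licensed; onsets are limited to one consonant).
Epenthesis after each stranded consonant: /k/ → /kə/, /p/ → /pə/, /ʃ/ → /ʃə/.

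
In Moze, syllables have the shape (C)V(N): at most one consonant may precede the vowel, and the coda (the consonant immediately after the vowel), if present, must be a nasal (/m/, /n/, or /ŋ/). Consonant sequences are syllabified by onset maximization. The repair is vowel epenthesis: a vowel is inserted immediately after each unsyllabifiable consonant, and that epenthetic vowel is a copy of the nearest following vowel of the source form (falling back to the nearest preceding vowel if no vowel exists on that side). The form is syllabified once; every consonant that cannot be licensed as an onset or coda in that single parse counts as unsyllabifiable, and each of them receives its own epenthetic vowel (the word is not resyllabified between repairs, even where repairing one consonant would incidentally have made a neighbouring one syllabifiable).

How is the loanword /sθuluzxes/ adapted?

The consonants /s/, /z/, /s/ cannot be parsed into a legal (C)V(N) syllable (only a nasal (/m/, /n/, or /ŋ/) is licensed in coda position; onsets are limited to one consonant).
Each unlicensed consonant becomes the onset of a new syllable: /s/ → /su/, /z/ → /ze/, /s/ → /se/.

suθuluzexese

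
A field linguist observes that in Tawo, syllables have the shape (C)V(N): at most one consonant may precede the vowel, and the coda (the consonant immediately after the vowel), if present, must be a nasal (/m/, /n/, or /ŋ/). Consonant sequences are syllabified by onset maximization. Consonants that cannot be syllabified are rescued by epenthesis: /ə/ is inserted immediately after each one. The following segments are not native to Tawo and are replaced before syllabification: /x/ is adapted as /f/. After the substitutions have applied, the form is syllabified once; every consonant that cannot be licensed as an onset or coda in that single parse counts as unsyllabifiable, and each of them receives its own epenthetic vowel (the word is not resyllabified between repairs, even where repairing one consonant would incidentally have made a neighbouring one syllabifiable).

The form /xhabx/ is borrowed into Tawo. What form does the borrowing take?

Substitution: /x/ → /f/, giving /fhabf/.
Under (C)V(N), the unsyllabifiable consonants are /f/, /b/, /f/ (only a nasal (/m/, /n/, or /ŋ/) is licensed in coda position; onsets are limited to one consonant).
Epenthesis after each stranded consonant: /f/ → /fə/, /b/ → /bə/, /f/ → /fə/.

fəhabəfə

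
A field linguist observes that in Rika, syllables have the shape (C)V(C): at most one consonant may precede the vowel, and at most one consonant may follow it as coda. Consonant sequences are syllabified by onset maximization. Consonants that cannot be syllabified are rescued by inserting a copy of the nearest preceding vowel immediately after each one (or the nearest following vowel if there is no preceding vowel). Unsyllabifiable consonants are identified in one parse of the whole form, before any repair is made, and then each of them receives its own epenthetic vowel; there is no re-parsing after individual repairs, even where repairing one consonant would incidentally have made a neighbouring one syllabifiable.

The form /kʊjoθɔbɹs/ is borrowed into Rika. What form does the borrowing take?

kʊjoθɔbɹɔsɔ

The consonants /ɹ/, /s/ cannot be parsed into a legal (C)V(C) syllable (at most one coda consonant is licensed; onsets are limited to one consonant).
Inserting the epenthetic vowel yields /ɹ/ → /ɹɔ/, /s/ → /sɔ/.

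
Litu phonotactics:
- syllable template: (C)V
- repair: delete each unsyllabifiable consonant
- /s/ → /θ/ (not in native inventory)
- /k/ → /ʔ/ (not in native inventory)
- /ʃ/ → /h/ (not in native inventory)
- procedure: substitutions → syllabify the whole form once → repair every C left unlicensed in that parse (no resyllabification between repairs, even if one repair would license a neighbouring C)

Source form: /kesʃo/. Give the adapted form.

Substitution: /k/ → /ʔ/, /s/ → /θ/, /ʃ/ → /h/, giving /ʔeθho/.
Syllabifying with onset maximization leaves /θ/ stranded (no codas are permitted; onsets are limited to one consonant).
Deletion applies to /θ/.

ʔeho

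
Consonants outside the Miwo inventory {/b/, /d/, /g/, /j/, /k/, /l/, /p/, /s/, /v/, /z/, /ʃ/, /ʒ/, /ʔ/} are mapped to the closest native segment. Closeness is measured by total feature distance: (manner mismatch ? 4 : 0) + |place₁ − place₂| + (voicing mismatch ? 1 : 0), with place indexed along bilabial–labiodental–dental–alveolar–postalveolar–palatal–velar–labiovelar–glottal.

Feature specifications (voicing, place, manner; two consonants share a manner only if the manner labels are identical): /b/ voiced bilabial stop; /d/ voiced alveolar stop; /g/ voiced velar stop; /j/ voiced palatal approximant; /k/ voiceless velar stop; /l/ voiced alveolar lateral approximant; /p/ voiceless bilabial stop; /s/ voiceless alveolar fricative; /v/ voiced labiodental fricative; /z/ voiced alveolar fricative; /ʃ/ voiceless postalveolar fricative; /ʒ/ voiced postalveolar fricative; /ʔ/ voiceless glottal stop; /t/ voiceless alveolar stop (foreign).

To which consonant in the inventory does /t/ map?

/d/ is closest: same manner (stop), place distance 0 (alveolar→alveolar), voicing differs (+1); total 1. Next closest is /k/ at distance 3.

d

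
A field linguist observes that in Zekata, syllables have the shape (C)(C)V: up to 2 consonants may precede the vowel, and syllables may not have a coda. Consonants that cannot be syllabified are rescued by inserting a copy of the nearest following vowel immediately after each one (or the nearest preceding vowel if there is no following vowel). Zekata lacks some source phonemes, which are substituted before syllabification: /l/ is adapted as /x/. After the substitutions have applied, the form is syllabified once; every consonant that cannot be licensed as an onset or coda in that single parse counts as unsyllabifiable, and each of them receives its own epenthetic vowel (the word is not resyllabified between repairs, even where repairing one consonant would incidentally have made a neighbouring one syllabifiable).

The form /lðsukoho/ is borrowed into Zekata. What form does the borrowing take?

Substitution: /l/ → /x/, giving /xðsukoho/.
Syllabifying with onset maximization leaves /x/ stranded (no codas are permitted; onsets may contain at most 2 consonants).
Epenthesis after each stranded consonant: /x/ → /xu/.

xuðsukoho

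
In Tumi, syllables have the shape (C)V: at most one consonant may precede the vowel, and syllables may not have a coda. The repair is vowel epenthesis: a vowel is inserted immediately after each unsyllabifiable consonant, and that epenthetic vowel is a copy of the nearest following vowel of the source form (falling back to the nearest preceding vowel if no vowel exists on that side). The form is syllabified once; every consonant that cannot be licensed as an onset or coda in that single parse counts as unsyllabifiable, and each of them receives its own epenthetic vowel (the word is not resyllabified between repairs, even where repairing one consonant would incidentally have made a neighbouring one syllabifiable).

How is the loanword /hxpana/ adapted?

Under (C)V, the unsyllabifiable consonants are /h/, /x/ (no codas are permitted; onsets are limited to one consonant).
Each unlicensed consonant becomes the onset of a new syllable: /h/ → /ha/, /x/ → /xa/.

haxapana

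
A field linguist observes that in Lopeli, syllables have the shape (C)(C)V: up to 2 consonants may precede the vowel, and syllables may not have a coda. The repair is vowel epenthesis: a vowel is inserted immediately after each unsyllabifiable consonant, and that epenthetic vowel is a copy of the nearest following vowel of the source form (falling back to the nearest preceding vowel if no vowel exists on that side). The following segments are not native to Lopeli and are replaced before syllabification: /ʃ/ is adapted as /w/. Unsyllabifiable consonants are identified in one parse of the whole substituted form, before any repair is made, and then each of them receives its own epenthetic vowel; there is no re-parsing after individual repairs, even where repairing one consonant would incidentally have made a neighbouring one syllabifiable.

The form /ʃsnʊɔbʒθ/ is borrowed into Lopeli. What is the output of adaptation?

Substitution: /ʃ/ → /w/, giving /wsnʊɔbʒθ/.
The consonants /w/, /b/, /ʒ/, /θ/ cannot be parsed into a legal (C)(C)V syllable (no codas are permitted; onsets may contain at most 2 consonants).
Each unlicensed consonant becomes the onset of a new syllable: /w/ → /wʊ/, /b/ → /bɔ/, /ʒ/ → /ʒɔ/, /θ/ → /θɔ/.

wʊsnʊɔbɔʒɔθɔ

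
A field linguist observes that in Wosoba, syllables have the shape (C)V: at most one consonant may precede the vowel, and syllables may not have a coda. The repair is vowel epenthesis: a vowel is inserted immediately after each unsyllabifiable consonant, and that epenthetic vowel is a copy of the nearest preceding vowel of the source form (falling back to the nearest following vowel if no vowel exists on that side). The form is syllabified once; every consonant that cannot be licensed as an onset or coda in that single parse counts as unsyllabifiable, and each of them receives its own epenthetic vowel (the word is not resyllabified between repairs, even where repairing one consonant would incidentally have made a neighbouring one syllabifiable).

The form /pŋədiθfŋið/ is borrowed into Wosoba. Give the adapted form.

The consonants /p/, /θ/, /f/, /ð/ cannot be parsed into a legal (C)V syllable (no codas are permitted; onsets are limited to one consonant).
Each unlicensed consonant becomes the onset of a new syllable: /p/ → /pə/, /θ/ → /θi/, /f/ → /fi/, /ð/ → /ði/.

pəŋədiθifiŋiði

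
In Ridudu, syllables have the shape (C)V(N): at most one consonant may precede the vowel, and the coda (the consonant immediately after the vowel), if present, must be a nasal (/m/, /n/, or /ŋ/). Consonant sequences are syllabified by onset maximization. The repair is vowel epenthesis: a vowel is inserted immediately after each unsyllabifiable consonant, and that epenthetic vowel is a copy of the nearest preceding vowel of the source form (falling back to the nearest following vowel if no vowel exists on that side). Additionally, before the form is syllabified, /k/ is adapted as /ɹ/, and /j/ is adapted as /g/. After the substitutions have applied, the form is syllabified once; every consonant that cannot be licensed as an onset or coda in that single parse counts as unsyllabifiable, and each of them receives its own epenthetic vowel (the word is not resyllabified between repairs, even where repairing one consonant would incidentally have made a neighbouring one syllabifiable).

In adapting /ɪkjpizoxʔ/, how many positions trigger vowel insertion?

After substitution the input is /ɪɹgpizoxʔ/.
The unsyllabifiable consonants are /ɹ/, /g/, /x/, /ʔ/; each receives one epenthetic vowel.

4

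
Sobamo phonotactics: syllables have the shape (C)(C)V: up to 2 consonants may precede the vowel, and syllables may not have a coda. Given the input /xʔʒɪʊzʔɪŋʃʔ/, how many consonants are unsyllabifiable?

Syllabifying with onset maximization leaves /x/, /ŋ/, /ʃ/, /ʔ/ stranded (no codas are permitted; onsets may contain at most 2 consonants).

4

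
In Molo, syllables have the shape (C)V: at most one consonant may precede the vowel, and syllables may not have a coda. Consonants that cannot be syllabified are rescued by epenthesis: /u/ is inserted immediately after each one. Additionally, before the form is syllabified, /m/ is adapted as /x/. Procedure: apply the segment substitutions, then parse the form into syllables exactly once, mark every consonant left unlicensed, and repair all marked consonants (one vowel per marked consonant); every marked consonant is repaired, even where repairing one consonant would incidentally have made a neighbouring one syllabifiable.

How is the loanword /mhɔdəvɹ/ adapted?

xuhɔdəvuɹu

Substitution: /m/ → /x/, giving /xhɔdəvɹ/.
Under (C)V, the unsyllabifiable consonants are /x/, /v/, /ɹ/ (no codas are permitted; onsets are limited to one consonant).
Each unlicensed consonant becomes the onset of a new syllable: /x/ → /xu/, /v/ → /vu/, /ɹ/ → /ɹu/.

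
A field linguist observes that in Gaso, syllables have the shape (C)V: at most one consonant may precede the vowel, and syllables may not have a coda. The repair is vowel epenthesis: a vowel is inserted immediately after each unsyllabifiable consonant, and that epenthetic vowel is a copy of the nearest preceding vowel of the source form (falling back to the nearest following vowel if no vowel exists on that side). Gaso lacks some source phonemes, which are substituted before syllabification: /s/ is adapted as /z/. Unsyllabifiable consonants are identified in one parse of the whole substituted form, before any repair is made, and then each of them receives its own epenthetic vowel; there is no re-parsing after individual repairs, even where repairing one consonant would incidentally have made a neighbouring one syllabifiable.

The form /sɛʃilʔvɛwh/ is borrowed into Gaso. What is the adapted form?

zɛʃiliʔivɛwɛhɛ

Substitution: /s/ → /z/, giving /zɛʃilʔvɛwh/.
Under (C)V, the unsyllabifiable consonants are /l/, /ʔ/, /w/, /h/ (no codas are permitted; onsets are limited to one consonant).
Inserting the epenthetic vowel yields /l/ → /li/, /ʔ/ → /ʔi/, /w/ → /wɛ/, /h/ → /hɛ/.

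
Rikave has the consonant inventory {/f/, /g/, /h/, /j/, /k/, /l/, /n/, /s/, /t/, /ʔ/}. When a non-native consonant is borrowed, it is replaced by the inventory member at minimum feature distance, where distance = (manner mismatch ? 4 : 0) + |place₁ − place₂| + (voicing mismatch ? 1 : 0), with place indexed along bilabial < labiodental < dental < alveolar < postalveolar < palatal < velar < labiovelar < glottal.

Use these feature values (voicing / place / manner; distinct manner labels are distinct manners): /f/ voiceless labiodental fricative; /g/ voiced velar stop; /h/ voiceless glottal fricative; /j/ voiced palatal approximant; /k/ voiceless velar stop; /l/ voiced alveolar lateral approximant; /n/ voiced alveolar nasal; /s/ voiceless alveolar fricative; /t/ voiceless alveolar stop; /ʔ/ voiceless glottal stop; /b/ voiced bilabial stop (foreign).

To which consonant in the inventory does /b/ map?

t

/t/ is closest: same manner (stop), place distance 3 (bilabial→alveolar), voicing differs (+1); total 4. Next closest is /f/ at distance 6.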